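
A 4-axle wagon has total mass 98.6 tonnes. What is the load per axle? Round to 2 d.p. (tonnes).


Load per axle = total weight / number of axles
Load = 98.6 / 4
Load = 24.65 tonnes

24.65


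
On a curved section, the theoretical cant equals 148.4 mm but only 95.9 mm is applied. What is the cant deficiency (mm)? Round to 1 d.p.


Cant deficiency = equilibrium cant - actual cant
CD = 148.4 - 95.9
CD = 52.5 mm

52.5


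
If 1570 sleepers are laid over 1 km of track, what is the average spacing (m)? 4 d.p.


Spacing = 1000 m / number of sleepers
Spacing = 1000 / 1570
Spacing = 0.6369 m

0.6369


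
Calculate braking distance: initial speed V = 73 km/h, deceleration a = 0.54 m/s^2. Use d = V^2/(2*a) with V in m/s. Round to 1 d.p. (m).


Convert speed: V = 73 / 3.6 = 20.2778 m/s
V^2 = 411.1883
d = 411.1883 / (2 * 0.54)
d = 411.1883 / 1.08
d = 380.7 m

380.7


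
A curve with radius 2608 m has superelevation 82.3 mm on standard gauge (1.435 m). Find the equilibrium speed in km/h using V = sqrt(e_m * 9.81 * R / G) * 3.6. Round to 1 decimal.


Convert cant: e = 82.3 mm = 0.0823 m
V_ms = sqrt(0.0823 * 9.81 * 2608 / 1.435)
V_ms = sqrt(1467.318957) = 38.3056 m/s
V = 38.3056 * 3.6 = 137.9 km/h

137.9


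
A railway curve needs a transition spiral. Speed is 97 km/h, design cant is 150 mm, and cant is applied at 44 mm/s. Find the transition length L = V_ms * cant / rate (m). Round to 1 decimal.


Convert speed: V = 97 / 3.6 = 26.9444 m/s
L = 26.9444 * 150 / 44
L = 4041.6667 / 44
L = 91.9 m

91.9


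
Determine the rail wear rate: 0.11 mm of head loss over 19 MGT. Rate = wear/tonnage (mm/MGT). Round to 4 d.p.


Wear rate = total wear / cumulative tonnage
Rate = 0.11 / 19
Rate = 0.0058 mm/MGT

0.0058


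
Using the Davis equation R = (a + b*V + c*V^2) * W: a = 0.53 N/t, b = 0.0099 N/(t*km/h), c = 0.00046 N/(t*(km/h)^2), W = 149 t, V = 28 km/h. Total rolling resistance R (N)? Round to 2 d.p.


b*V = 0.0099 * 28 = 0.2772
c*V^2 = 0.00046 * 784 = 0.36064
R_per_t = 0.53 + 0.2772 + 0.36064 = 1.16784 N/t
R_total = 1.16784 * 149 = 174.01 N

174.01


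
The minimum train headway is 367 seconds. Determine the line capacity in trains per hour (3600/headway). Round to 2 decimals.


Capacity = 3600 / headway
Capacity = 3600 / 367
Capacity = 9.81 trains/hour

9.81


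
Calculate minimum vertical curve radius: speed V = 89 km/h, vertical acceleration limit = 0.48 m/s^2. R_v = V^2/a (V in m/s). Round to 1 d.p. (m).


Convert speed: V = 89 / 3.6 = 24.7222 m/s
V^2 = 611.1883 m^2/s^2
R_v = 611.1883 / 0.48
R_v = 1273.3 m

1273.3


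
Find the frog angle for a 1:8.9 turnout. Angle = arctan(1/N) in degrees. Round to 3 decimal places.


1/N = 1/8.9 = 0.11236
angle = arctan(0.11236) = 0.11189 rad
angle = 0.11189 * 180/pi = 6.411 degrees

6.411


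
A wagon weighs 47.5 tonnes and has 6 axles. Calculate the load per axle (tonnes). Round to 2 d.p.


Load per axle = total weight / number of axles
Load = 47.5 / 6
Load = 7.92 tonnes

7.92


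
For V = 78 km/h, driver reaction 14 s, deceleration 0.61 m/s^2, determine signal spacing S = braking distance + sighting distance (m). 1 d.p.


V = 78 / 3.6 = 21.6667 m/s
Braking distance = 21.6667^2 / (2*0.61) = 384.7905 m
Sighting distance = 21.6667 * 14 = 303.3333 m
S = 384.7905 + 303.3333 = 688.1 m

688.1


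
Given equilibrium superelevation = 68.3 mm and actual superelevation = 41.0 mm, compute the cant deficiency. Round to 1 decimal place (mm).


Cant deficiency = equilibrium cant - actual cant
CD = 68.3 - 41.0
CD = 27.3 mm

27.3


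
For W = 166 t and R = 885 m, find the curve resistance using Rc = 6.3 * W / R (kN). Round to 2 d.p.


Rc = 6.3 * W / R
Rc = 6.3 * 166 / 885
Rc = 1045.8 / 885
Rc = 1.18 kN

1.18


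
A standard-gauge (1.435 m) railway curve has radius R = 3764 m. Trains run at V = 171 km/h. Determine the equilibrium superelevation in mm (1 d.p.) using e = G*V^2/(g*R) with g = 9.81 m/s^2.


Convert speed: V = 171 / 3.6 = 47.5 m/s
Apply formula: e = 1.435 * 47.5^2 / (9.81 * 3764)
e = 1.435 * 2256.25 / 36924.84
e = 0.087684 m = 87.7 mm

87.7


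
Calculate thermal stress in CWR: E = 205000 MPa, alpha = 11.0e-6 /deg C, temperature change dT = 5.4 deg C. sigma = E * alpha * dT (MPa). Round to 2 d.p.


sigma = E * alpha * dT
sigma = 205000 * 11.0e-6 * 5.4
sigma = 2.255 * 5.4
sigma = 12.18 MPa

12.18


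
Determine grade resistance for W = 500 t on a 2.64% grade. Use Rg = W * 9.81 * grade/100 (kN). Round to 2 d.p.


Rg = W * 9.81 * grade / 100
Rg = 500 * 9.81 * 2.64 / 100
Rg = 4905.0 * 0.0264
Rg = 129.49 kN

129.49


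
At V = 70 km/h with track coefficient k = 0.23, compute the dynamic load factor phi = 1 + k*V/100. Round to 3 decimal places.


phi = 1 + k * V / 100
phi = 1 + 0.23 * 70 / 100
phi = 1 + 0.161
phi = 1.161

1.161


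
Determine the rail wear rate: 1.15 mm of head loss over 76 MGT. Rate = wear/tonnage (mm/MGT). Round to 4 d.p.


Wear rate = total wear / cumulative tonnage
Rate = 1.15 / 76
Rate = 0.0151 mm/MGT

0.0151


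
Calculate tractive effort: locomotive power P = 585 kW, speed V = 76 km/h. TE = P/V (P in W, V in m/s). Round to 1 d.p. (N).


Convert: P = 585 kW = 585000 W
V = 76 / 3.6 = 21.1111 m/s
TE = 585000 / 21.1111
TE = 27710.5 N

27710.5


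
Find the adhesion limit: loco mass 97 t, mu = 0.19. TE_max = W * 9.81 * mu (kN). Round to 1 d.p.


TE_max = W * g * mu
TE_max = 97 * 9.81 * 0.19
TE_max = 951.57 * 0.19
TE_max = 180.8 kN

180.8


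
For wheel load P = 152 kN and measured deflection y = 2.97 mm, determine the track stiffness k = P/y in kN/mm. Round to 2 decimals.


Track stiffness k = P / y
k = 152 / 2.97
k = 51.18 kN/mm

51.18


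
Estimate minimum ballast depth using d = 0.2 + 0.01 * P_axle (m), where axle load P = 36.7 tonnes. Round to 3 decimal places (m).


d = 0.2 + 0.01 * 36.7
d = 0.2 + 0.367
d = 0.567 m

0.567


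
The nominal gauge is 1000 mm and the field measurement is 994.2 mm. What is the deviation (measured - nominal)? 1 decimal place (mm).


Deviation = measured - nominal
Deviation = 994.2 - 1000
Deviation = -5.8 mm

-5.8


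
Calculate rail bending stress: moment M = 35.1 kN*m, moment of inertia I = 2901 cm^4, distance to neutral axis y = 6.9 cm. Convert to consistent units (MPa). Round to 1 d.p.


Convert units:
M = 35.1 kN*m = 35100000 N*mm
y = 6.9 cm = 69 mm
I = 2901 cm^4 = 29010000 mm^4
sigma = 35100000 * 69 / 29010000
sigma = 83.5 MPa

83.5


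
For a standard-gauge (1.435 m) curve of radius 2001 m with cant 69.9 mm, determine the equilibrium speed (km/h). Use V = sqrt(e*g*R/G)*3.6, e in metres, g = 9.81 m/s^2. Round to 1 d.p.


Convert cant: e = 69.9 mm = 0.0699 m
V_ms = sqrt(0.0699 * 9.81 * 2001 / 1.435)
V_ms = sqrt(956.183776) = 30.9222 m/s
V = 30.9222 * 3.6 = 111.3 km/h

111.3


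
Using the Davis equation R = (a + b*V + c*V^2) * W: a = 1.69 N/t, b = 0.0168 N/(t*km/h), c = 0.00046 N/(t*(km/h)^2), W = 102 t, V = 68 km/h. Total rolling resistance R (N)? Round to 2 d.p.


b*V = 0.0168 * 68 = 1.1424
c*V^2 = 0.00046 * 4624 = 2.12704
R_per_t = 1.69 + 1.1424 + 2.12704 = 4.95944 N/t
R_total = 4.95944 * 102 = 505.86 N

505.86


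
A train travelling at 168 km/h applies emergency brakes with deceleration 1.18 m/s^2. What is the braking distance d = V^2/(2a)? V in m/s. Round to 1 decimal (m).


Convert speed: V = 168 / 3.6 = 46.6667 m/s
V^2 = 2177.7778
d = 2177.7778 / (2 * 1.18)
d = 2177.7778 / 2.36
d = 922.8 m

922.8


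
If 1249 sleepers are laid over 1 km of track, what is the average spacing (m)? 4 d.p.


Spacing = 1000 m / number of sleepers
Spacing = 1000 / 1249
Spacing = 0.8006 m

0.8006


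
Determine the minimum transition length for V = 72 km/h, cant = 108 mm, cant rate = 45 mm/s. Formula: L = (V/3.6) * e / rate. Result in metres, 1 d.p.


Convert speed: V = 72 / 3.6 = 20.0 m/s
L = 20.0 * 108 / 45
L = 2160.0 / 45
L = 48.0 m

48.0


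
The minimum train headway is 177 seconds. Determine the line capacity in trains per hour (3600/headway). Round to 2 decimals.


Capacity = 3600 / headway
Capacity = 3600 / 177
Capacity = 20.34 trains/hour

20.34


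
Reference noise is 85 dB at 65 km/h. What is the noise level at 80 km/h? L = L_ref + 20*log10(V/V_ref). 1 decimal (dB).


V/V_ref = 80 / 65 = 1.230769
log10(1.230769) = 0.090177
20 * 0.090177 = 1.8035
L = 85 + 1.8035 = 86.8 dB

86.8


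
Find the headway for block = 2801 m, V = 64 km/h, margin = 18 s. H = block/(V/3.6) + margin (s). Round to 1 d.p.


V = 64 / 3.6 = 17.7778 m/s
Block traversal time = 2801 / 17.7778 = 157.5563 s
Headway = 157.5563 + 18
Headway = 175.6 s

175.6


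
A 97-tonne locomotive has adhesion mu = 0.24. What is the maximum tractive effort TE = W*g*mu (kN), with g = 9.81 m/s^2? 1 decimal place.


TE_max = W * g * mu
TE_max = 97 * 9.81 * 0.24
TE_max = 951.57 * 0.24
TE_max = 228.4 kN

228.4


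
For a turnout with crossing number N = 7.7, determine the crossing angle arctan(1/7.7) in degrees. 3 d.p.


1/N = 1/7.7 = 0.12987
angle = arctan(0.12987) = 0.129147 rad
angle = 0.129147 * 180/pi = 7.400 degrees

7.400


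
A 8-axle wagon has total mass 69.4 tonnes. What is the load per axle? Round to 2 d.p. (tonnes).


Load per axle = total weight / number of axles
Load = 69.4 / 8
Load = 8.68 tonnes

8.68


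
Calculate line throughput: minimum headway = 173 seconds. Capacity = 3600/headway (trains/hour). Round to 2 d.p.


Capacity = 3600 / headway
Capacity = 3600 / 173
Capacity = 20.81 trains/hour

20.81


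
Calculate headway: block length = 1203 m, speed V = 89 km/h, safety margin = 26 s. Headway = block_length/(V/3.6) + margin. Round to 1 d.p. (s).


V = 89 / 3.6 = 24.7222 m/s
Block traversal time = 1203 / 24.7222 = 48.6607 s
Headway = 48.6607 + 26
Headway = 74.7 s

74.7


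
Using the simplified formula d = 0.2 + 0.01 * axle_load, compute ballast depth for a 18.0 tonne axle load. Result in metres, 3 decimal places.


d = 0.2 + 0.01 * 18.0
d = 0.2 + 0.18
d = 0.380 m

0.380


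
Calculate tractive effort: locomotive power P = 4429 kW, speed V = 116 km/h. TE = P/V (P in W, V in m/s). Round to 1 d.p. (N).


Convert: P = 4429 kW = 4429000 W
V = 116 / 3.6 = 32.2222 m/s
TE = 4429000 / 32.2222
TE = 137451.7 N

137451.7


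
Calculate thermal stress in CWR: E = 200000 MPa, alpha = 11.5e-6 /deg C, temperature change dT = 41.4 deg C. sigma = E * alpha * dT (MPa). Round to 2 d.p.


sigma = E * alpha * dT
sigma = 200000 * 11.5e-6 * 41.4
sigma = 2.3 * 41.4
sigma = 95.22 MPa

95.22


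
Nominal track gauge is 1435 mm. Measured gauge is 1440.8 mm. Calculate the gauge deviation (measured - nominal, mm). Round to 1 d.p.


Deviation = measured - nominal
Deviation = 1440.8 - 1435
Deviation = 5.8 mm

5.8


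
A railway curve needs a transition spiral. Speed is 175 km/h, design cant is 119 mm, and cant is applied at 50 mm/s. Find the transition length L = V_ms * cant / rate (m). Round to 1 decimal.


Convert speed: V = 175 / 3.6 = 48.6111 m/s
L = 48.6111 * 119 / 50
L = 5784.7222 / 50
L = 115.7 m

115.7


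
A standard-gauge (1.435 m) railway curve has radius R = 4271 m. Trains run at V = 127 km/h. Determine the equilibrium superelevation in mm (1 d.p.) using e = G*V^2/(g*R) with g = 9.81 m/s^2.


Convert speed: V = 127 / 3.6 = 35.2778 m/s
Apply formula: e = 1.435 * 35.2778^2 / (9.81 * 4271)
e = 1.435 * 1244.5216 / 41898.51
e = 0.042624 m = 42.6 mm

42.6


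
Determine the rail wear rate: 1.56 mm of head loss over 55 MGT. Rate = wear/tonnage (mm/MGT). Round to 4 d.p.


Wear rate = total wear / cumulative tonnage
Rate = 1.56 / 55
Rate = 0.0284 mm/MGT

0.0284


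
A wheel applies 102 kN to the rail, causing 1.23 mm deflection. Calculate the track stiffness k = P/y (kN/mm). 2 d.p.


Track stiffness k = P / y
k = 102 / 1.23
k = 82.93 kN/mm

82.93


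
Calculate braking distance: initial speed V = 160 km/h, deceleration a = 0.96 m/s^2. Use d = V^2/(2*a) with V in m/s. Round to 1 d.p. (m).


Convert speed: V = 160 / 3.6 = 44.4444 m/s
V^2 = 1975.3086
d = 1975.3086 / (2 * 0.96)
d = 1975.3086 / 1.92
d = 1028.8 m

1028.8


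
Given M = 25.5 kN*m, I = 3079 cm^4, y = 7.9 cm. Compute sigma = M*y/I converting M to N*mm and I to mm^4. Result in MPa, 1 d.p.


Convert units:
M = 25.5 kN*m = 25500000 N*mm
y = 7.9 cm = 79 mm
I = 3079 cm^4 = 30790000 mm^4
sigma = 25500000 * 79 / 30790000
sigma = 65.4 MPa

65.4


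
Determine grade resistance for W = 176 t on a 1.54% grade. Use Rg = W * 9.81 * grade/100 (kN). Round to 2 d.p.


Rg = W * 9.81 * grade / 100
Rg = 176 * 9.81 * 1.54 / 100
Rg = 1726.56 * 0.0154
Rg = 26.59 kN

26.59


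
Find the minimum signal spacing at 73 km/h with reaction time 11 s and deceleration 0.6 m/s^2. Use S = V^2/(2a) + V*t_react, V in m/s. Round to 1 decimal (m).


V = 73 / 3.6 = 20.2778 m/s
Braking distance = 20.2778^2 / (2*0.6) = 342.6569 m
Sighting distance = 20.2778 * 11 = 223.0556 m
S = 342.6569 + 223.0556 = 565.7 m

565.7


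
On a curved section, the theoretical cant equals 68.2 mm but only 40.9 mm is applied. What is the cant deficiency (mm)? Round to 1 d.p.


Cant deficiency = equilibrium cant - actual cant
CD = 68.2 - 40.9
CD = 27.3 mm

27.3


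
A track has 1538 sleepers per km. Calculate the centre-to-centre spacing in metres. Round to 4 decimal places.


Spacing = 1000 m / number of sleepers
Spacing = 1000 / 1538
Spacing = 0.6502 m

0.6502


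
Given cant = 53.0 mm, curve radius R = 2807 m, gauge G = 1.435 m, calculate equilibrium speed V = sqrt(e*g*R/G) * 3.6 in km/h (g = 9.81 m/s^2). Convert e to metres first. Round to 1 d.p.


Convert cant: e = 53.0 mm = 0.0530 m
V_ms = sqrt(0.0530 * 9.81 * 2807 / 1.435)
V_ms = sqrt(1017.033805) = 31.891 m/s
V = 31.891 * 3.6 = 114.8 km/h

114.8


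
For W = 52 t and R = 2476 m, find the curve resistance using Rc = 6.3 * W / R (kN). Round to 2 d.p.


Rc = 6.3 * W / R
Rc = 6.3 * 52 / 2476
Rc = 327.6 / 2476
Rc = 0.13 kN

0.13


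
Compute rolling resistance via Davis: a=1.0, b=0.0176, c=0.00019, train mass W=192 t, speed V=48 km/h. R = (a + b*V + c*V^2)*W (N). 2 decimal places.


b*V = 0.0176 * 48 = 0.8448
c*V^2 = 0.00019 * 2304 = 0.43776
R_per_t = 1.0 + 0.8448 + 0.43776 = 2.28256 N/t
R_total = 2.28256 * 192 = 438.25 N

438.25


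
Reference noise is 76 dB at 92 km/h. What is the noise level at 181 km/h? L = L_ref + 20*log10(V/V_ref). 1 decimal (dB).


V/V_ref = 181 / 92 = 1.967391
log10(1.967391) = 0.293891
20 * 0.293891 = 5.8778
L = 76 + 5.8778 = 81.9 dB

81.9


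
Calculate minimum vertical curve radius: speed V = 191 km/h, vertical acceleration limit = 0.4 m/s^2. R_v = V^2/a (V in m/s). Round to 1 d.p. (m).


Convert speed: V = 191 / 3.6 = 53.0556 m/s
V^2 = 2814.892 m^2/s^2
R_v = 2814.892 / 0.4
R_v = 7037.2 m

7037.2


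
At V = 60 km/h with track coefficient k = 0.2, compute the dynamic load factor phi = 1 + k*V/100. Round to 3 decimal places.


phi = 1 + k * V / 100
phi = 1 + 0.2 * 60 / 100
phi = 1 + 0.12
phi = 1.120

1.120


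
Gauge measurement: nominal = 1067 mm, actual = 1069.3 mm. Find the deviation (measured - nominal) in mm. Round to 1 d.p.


Deviation = measured - nominal
Deviation = 1069.3 - 1067
Deviation = 2.3 mm

2.3


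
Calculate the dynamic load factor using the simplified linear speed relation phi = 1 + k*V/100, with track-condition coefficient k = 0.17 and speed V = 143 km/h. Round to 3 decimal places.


phi = 1 + k * V / 100
phi = 1 + 0.17 * 143 / 100
phi = 1 + 0.2431
phi = 1.243

1.243


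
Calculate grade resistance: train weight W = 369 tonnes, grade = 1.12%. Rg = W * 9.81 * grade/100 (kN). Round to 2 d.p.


Rg = W * 9.81 * grade / 100
Rg = 369 * 9.81 * 1.12 / 100
Rg = 3619.89 * 0.0112
Rg = 40.54 kN

40.54


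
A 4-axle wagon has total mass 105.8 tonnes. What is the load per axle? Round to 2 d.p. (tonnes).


Load per axle = total weight / number of axles
Load = 105.8 / 4
Load = 26.45 tonnes

26.45


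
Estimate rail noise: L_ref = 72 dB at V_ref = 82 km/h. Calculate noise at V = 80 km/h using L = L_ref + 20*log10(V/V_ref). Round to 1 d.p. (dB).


V/V_ref = 80 / 82 = 0.97561
log10(0.97561) = -0.010724
20 * -0.010724 = -0.2145
L = 72 + -0.2145 = 71.8 dB

71.8


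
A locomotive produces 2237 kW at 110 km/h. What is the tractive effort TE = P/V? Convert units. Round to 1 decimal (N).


Convert: P = 2237 kW = 2237000 W
V = 110 / 3.6 = 30.5556 m/s
TE = 2237000 / 30.5556
TE = 73210.9 N

73210.9


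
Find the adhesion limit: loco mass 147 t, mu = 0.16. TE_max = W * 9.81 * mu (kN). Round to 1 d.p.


TE_max = W * g * mu
TE_max = 147 * 9.81 * 0.16
TE_max = 1442.07 * 0.16
TE_max = 230.7 kN

230.7


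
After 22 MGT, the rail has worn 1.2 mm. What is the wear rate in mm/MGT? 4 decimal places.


Wear rate = total wear / cumulative tonnage
Rate = 1.2 / 22
Rate = 0.0545 mm/MGT

0.0545


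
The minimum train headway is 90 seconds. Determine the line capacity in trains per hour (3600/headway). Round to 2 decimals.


Capacity = 3600 / headway
Capacity = 3600 / 90
Capacity = 40.00 trains/hour

40.00


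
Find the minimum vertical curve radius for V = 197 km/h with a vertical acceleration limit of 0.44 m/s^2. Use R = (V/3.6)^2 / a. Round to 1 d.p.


Convert speed: V = 197 / 3.6 = 54.7222 m/s
V^2 = 2994.5216 m^2/s^2
R_v = 2994.5216 / 0.44
R_v = 6805.7 m

6805.7


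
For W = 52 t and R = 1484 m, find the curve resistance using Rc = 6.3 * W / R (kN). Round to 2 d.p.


Rc = 6.3 * W / R
Rc = 6.3 * 52 / 1484
Rc = 327.6 / 1484
Rc = 0.22 kN

0.22


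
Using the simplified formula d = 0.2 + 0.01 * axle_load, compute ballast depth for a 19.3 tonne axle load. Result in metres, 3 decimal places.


d = 0.2 + 0.01 * 19.3
d = 0.2 + 0.193
d = 0.393 m

0.393


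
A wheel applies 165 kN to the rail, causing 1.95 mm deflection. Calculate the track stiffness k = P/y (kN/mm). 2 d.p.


Track stiffness k = P / y
k = 165 / 1.95
k = 84.62 kN/mm

84.62


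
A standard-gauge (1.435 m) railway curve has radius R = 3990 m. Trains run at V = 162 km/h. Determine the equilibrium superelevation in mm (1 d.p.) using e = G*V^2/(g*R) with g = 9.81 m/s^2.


Convert speed: V = 162 / 3.6 = 45.0 m/s
Apply formula: e = 1.435 * 45.0^2 / (9.81 * 3990)
e = 1.435 * 2025.0 / 39141.9
e = 0.074239 m = 74.2 mm

74.2


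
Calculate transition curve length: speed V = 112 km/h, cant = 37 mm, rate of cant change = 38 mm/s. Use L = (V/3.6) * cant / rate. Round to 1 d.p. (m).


Convert speed: V = 112 / 3.6 = 31.1111 m/s
L = 31.1111 * 37 / 38
L = 1151.1111 / 38
L = 30.3 m

30.3


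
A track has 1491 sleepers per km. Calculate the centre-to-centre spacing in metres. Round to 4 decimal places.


Spacing = 1000 m / number of sleepers
Spacing = 1000 / 1491
Spacing = 0.6707 m

0.6707


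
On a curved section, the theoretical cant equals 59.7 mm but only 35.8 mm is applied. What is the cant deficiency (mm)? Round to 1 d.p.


Cant deficiency = equilibrium cant - actual cant
CD = 59.7 - 35.8
CD = 23.9 mm

23.9


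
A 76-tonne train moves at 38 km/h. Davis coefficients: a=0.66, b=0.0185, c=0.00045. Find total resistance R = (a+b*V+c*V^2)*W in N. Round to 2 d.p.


b*V = 0.0185 * 38 = 0.703
c*V^2 = 0.00045 * 1444 = 0.6498
R_per_t = 0.66 + 0.703 + 0.6498 = 2.0128 N/t
R_total = 2.0128 * 76 = 152.97 N

152.97


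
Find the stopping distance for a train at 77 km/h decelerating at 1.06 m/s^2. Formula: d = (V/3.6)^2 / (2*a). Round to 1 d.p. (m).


Convert speed: V = 77 / 3.6 = 21.3889 m/s
V^2 = 457.4846
d = 457.4846 / (2 * 1.06)
d = 457.4846 / 2.12
d = 215.8 m

215.8


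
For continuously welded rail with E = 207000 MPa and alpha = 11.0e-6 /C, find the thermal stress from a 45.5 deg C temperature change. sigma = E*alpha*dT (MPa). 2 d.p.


sigma = E * alpha * dT
sigma = 207000 * 11.0e-6 * 45.5
sigma = 2.277 * 45.5
sigma = 103.60 MPa

103.60


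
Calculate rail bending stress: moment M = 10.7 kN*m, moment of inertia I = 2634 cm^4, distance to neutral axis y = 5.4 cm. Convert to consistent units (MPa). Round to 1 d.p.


Convert units:
M = 10.7 kN*m = 10700000 N*mm
y = 5.4 cm = 54 mm
I = 2634 cm^4 = 26340000 mm^4
sigma = 10700000 * 54 / 26340000
sigma = 21.9 MPa

21.9


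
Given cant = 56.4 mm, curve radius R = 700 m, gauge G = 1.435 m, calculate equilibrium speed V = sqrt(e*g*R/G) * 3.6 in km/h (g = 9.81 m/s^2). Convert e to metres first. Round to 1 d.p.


Convert cant: e = 56.4 mm = 0.0564 m
V_ms = sqrt(0.0564 * 9.81 * 700 / 1.435)
V_ms = sqrt(269.894634) = 16.4285 m/s
V = 16.4285 * 3.6 = 59.1 km/h

59.1


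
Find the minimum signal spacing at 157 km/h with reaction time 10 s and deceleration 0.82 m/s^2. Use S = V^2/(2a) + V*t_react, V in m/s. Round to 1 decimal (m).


V = 157 / 3.6 = 43.6111 m/s
Braking distance = 43.6111^2 / (2*0.82) = 1159.7128 m
Sighting distance = 43.6111 * 10 = 436.1111 m
S = 1159.7128 + 436.1111 = 1595.8 m

1595.8


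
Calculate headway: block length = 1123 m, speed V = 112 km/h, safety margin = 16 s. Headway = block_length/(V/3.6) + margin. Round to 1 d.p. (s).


V = 112 / 3.6 = 31.1111 m/s
Block traversal time = 1123 / 31.1111 = 36.0964 s
Headway = 36.0964 + 16
Headway = 52.1 s

52.1


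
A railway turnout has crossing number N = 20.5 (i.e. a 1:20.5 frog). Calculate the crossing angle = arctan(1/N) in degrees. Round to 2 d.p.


1/N = 1/20.5 = 0.04878
angle = arctan(0.04878) = 0.048742 rad
angle = 0.048742 * 180/pi = 2.79 degrees

2.79


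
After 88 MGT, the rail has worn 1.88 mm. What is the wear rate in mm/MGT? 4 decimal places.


Wear rate = total wear / cumulative tonnage
Rate = 1.88 / 88
Rate = 0.0214 mm/MGT

0.0214


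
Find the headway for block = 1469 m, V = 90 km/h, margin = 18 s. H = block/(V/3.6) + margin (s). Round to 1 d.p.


V = 90 / 3.6 = 25.0 m/s
Block traversal time = 1469 / 25.0 = 58.76 s
Headway = 58.76 + 18
Headway = 76.8 s

76.8


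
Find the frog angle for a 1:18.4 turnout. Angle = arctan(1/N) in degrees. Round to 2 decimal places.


1/N = 1/18.4 = 0.054348
angle = arctan(0.054348) = 0.054294 rad
angle = 0.054294 * 180/pi = 3.11 degrees

3.11


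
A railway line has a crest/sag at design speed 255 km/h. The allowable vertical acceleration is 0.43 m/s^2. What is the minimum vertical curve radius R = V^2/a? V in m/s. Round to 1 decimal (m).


Convert speed: V = 255 / 3.6 = 70.8333 m/s
V^2 = 5017.3611 m^2/s^2
R_v = 5017.3611 / 0.43
R_v = 11668.3 m

11668.3


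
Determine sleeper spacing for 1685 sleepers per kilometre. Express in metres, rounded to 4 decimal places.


Spacing = 1000 m / number of sleepers
Spacing = 1000 / 1685
Spacing = 0.5935 m

0.5935


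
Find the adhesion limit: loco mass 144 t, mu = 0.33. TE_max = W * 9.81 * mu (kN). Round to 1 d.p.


TE_max = W * g * mu
TE_max = 144 * 9.81 * 0.33
TE_max = 1412.64 * 0.33
TE_max = 466.2 kN

466.2


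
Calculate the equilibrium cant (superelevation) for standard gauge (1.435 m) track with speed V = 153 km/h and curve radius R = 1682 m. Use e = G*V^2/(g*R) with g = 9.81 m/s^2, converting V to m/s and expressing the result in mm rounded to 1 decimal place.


Convert speed: V = 153 / 3.6 = 42.5 m/s
Apply formula: e = 1.435 * 42.5^2 / (9.81 * 1682)
e = 1.435 * 1806.25 / 16500.42
e = 0.157085 m = 157.1 mm

157.1


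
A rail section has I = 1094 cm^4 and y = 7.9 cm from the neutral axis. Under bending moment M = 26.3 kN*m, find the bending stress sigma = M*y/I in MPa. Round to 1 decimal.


Convert units:
M = 26.3 kN*m = 26300000 N*mm
y = 7.9 cm = 79 mm
I = 1094 cm^4 = 10940000 mm^4
sigma = 26300000 * 79 / 10940000
sigma = 189.9 MPa

189.9


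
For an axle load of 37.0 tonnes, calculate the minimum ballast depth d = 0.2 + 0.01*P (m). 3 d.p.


d = 0.2 + 0.01 * 37.0
d = 0.2 + 0.37
d = 0.570 m

0.570


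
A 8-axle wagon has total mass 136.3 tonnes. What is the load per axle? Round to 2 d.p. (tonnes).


Load per axle = total weight / number of axles
Load = 136.3 / 8
Load = 17.04 tonnes

17.04


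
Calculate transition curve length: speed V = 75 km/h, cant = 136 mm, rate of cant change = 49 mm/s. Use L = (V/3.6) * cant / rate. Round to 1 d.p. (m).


Convert speed: V = 75 / 3.6 = 20.8333 m/s
L = 20.8333 * 136 / 49
L = 2833.3333 / 49
L = 57.8 m

57.8


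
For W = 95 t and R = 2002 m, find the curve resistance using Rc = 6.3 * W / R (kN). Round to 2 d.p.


Rc = 6.3 * W / R
Rc = 6.3 * 95 / 2002
Rc = 598.5 / 2002
Rc = 0.30 kN

0.30


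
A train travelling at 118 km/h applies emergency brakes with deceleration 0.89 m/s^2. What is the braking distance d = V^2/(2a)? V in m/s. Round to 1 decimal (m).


Convert speed: V = 118 / 3.6 = 32.7778 m/s
V^2 = 1074.3827
d = 1074.3827 / (2 * 0.89)
d = 1074.3827 / 1.78
d = 603.6 m

603.6


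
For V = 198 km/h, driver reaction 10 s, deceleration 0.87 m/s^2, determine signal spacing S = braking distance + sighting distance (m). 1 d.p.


V = 198 / 3.6 = 55.0 m/s
Braking distance = 55.0^2 / (2*0.87) = 1738.5057 m
Sighting distance = 55.0 * 10 = 550.0 m
S = 1738.5057 + 550.0 = 2288.5 m

2288.5


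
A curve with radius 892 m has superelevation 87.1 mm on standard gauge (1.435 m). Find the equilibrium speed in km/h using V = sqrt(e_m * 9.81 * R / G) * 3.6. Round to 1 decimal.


Convert cant: e = 87.1 mm = 0.0871 m
V_ms = sqrt(0.0871 * 9.81 * 892 / 1.435)
V_ms = sqrt(531.129123) = 23.0462 m/s
V = 23.0462 * 3.6 = 83.0 km/h

83.0


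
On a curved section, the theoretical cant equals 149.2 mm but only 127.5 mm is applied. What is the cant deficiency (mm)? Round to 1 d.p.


Cant deficiency = equilibrium cant - actual cant
CD = 149.2 - 127.5
CD = 21.7 mm

21.7


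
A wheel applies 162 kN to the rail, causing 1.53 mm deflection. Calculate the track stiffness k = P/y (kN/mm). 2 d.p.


Track stiffness k = P / y
k = 162 / 1.53
k = 105.88 kN/mm

105.88


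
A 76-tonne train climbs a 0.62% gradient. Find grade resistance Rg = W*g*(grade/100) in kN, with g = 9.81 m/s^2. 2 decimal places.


Rg = W * 9.81 * grade / 100
Rg = 76 * 9.81 * 0.62 / 100
Rg = 745.56 * 0.0062
Rg = 4.62 kN

4.62


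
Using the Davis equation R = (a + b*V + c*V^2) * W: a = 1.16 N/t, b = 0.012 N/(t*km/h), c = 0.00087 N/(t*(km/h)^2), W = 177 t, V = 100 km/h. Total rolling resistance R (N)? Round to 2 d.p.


b*V = 0.012 * 100 = 1.2
c*V^2 = 0.00087 * 10000 = 8.7
R_per_t = 1.16 + 1.2 + 8.7 = 11.06 N/t
R_total = 11.06 * 177 = 1957.62 N

1957.62


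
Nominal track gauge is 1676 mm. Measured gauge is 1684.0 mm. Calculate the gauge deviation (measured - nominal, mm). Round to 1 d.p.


Deviation = measured - nominal
Deviation = 1684.0 - 1676
Deviation = 8.0 mm

8.0


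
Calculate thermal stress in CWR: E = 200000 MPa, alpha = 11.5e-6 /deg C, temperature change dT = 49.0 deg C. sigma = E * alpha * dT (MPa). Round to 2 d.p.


sigma = E * alpha * dT
sigma = 200000 * 11.5e-6 * 49.0
sigma = 2.3 * 49.0
sigma = 112.70 MPa

112.70


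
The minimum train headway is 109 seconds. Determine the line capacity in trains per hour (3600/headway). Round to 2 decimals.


Capacity = 3600 / headway
Capacity = 3600 / 109
Capacity = 33.03 trains/hour

33.03


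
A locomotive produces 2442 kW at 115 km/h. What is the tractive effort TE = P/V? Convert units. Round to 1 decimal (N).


Convert: P = 2442 kW = 2442000 W
V = 115 / 3.6 = 31.9444 m/s
TE = 2442000 / 31.9444
TE = 76445.2 N

76445.2


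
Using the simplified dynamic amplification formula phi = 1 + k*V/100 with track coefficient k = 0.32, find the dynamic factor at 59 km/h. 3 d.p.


phi = 1 + k * V / 100
phi = 1 + 0.32 * 59 / 100
phi = 1 + 0.1888
phi = 1.189

1.189


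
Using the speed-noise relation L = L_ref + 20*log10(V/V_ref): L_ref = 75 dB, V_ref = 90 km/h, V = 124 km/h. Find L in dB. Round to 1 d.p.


V/V_ref = 124 / 90 = 1.377778
log10(1.377778) = 0.139179
20 * 0.139179 = 2.7836
L = 75 + 2.7836 = 77.8 dB

77.8


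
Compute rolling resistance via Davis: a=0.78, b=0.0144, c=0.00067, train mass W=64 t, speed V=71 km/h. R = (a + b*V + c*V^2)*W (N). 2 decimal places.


b*V = 0.0144 * 71 = 1.0224
c*V^2 = 0.00067 * 5041 = 3.37747
R_per_t = 0.78 + 1.0224 + 3.37747 = 5.17987 N/t
R_total = 5.17987 * 64 = 331.51 N

331.51


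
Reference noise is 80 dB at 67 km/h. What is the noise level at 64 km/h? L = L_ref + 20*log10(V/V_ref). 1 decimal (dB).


V/V_ref = 64 / 67 = 0.955224
log10(0.955224) = -0.019895
20 * -0.019895 = -0.3979
L = 80 + -0.3979 = 79.6 dB

79.6


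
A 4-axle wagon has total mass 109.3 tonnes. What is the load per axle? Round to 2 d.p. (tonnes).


Load per axle = total weight / number of axles
Load = 109.3 / 4
Load = 27.33 tonnes

27.33


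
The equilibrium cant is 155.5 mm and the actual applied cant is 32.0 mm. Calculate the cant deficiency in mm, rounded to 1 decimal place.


Cant deficiency = equilibrium cant - actual cant
CD = 155.5 - 32.0
CD = 123.5 mm

123.5


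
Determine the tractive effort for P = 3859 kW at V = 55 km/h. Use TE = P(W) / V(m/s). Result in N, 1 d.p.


Convert: P = 3859 kW = 3859000 W
V = 55 / 3.6 = 15.2778 m/s
TE = 3859000 / 15.2778
TE = 252589.1 N

252589.1


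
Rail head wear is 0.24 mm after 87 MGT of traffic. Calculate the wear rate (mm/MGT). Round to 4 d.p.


Wear rate = total wear / cumulative tonnage
Rate = 0.24 / 87
Rate = 0.0028 mm/MGT

0.0028


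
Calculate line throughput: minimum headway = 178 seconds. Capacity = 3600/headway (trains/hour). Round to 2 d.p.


Capacity = 3600 / headway
Capacity = 3600 / 178
Capacity = 20.22 trains/hour

20.22


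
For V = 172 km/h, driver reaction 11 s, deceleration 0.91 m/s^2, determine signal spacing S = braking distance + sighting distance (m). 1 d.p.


V = 172 / 3.6 = 47.7778 m/s
Braking distance = 47.7778^2 / (2*0.91) = 1254.2396 m
Sighting distance = 47.7778 * 11 = 525.5556 m
S = 1254.2396 + 525.5556 = 1779.8 m

1779.8


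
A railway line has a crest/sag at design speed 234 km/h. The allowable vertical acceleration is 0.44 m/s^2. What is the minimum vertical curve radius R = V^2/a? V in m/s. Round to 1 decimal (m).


Convert speed: V = 234 / 3.6 = 65.0 m/s
V^2 = 4225.0 m^2/s^2
R_v = 4225.0 / 0.44
R_v = 9602.3 m

9602.3


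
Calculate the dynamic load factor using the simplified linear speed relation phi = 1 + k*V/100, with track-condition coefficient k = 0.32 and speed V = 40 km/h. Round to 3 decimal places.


phi = 1 + k * V / 100
phi = 1 + 0.32 * 40 / 100
phi = 1 + 0.128
phi = 1.128

1.128


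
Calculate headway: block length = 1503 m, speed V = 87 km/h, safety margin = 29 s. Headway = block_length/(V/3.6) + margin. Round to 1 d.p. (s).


V = 87 / 3.6 = 24.1667 m/s
Block traversal time = 1503 / 24.1667 = 62.1931 s
Headway = 62.1931 + 29
Headway = 91.2 s

91.2


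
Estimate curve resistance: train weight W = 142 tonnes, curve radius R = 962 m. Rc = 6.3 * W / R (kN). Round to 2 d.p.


Rc = 6.3 * W / R
Rc = 6.3 * 142 / 962
Rc = 894.6 / 962
Rc = 0.93 kN

0.93


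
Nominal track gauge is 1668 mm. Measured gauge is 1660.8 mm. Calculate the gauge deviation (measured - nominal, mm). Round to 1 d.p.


Deviation = measured - nominal
Deviation = 1660.8 - 1668
Deviation = -7.2 mm

-7.2


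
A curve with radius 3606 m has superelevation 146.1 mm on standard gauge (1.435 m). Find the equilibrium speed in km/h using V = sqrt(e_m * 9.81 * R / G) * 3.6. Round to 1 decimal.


Convert cant: e = 146.1 mm = 0.1461 m
V_ms = sqrt(0.1461 * 9.81 * 3606 / 1.435)
V_ms = sqrt(3601.579823) = 60.0132 m/s
V = 60.0132 * 3.6 = 216.0 km/h

216.0


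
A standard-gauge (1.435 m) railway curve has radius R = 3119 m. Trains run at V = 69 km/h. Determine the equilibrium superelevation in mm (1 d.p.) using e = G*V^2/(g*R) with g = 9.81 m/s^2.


Convert speed: V = 69 / 3.6 = 19.1667 m/s
Apply formula: e = 1.435 * 19.1667^2 / (9.81 * 3119)
e = 1.435 * 367.3611 / 30597.39
e = 0.017229 m = 17.2 mm

17.2


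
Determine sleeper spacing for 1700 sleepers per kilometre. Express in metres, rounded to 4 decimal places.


Spacing = 1000 m / number of sleepers
Spacing = 1000 / 1700
Spacing = 0.5882 m

0.5882


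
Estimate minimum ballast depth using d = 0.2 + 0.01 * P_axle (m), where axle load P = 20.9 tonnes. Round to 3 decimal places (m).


d = 0.2 + 0.01 * 20.9
d = 0.2 + 0.209
d = 0.409 m

0.409


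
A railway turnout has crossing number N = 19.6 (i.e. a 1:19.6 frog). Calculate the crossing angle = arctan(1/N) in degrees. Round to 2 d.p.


1/N = 1/19.6 = 0.05102
angle = arctan(0.05102) = 0.050976 rad
angle = 0.050976 * 180/pi = 2.92 degrees

2.92


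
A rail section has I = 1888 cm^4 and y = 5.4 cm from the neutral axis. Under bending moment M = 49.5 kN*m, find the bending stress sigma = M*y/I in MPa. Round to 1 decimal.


Convert units:
M = 49.5 kN*m = 49500000 N*mm
y = 5.4 cm = 54 mm
I = 1888 cm^4 = 18880000 mm^4
sigma = 49500000 * 54 / 18880000
sigma = 141.6 MPa

141.6


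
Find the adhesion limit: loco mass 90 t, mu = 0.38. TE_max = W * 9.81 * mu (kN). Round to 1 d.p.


TE_max = W * g * mu
TE_max = 90 * 9.81 * 0.38
TE_max = 882.9 * 0.38
TE_max = 335.5 kN

335.5


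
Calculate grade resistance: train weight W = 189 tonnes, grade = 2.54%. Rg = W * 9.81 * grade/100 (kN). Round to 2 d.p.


Rg = W * 9.81 * grade / 100
Rg = 189 * 9.81 * 2.54 / 100
Rg = 1854.09 * 0.0254
Rg = 47.09 kN

47.09


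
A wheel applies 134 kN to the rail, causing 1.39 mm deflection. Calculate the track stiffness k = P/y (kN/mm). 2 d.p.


Track stiffness k = P / y
k = 134 / 1.39
k = 96.40 kN/mm

96.40


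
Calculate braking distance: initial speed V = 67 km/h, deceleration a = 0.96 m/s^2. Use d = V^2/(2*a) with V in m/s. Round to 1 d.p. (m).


Convert speed: V = 67 / 3.6 = 18.6111 m/s
V^2 = 346.3735
d = 346.3735 / (2 * 0.96)
d = 346.3735 / 1.92
d = 180.4 m

180.4


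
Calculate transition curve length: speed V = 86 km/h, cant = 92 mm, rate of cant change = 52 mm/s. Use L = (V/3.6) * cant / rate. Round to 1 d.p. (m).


Convert speed: V = 86 / 3.6 = 23.8889 m/s
L = 23.8889 * 92 / 52
L = 2197.7778 / 52
L = 42.3 m

42.3


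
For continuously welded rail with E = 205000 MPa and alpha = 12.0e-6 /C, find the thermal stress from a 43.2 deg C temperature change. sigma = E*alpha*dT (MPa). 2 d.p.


sigma = E * alpha * dT
sigma = 205000 * 12.0e-6 * 43.2
sigma = 2.46 * 43.2
sigma = 106.27 MPa

106.27


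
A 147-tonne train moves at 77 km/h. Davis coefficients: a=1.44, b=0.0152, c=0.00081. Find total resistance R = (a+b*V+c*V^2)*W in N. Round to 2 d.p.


b*V = 0.0152 * 77 = 1.1704
c*V^2 = 0.00081 * 5929 = 4.80249
R_per_t = 1.44 + 1.1704 + 4.80249 = 7.41289 N/t
R_total = 7.41289 * 147 = 1089.69 N

1089.69


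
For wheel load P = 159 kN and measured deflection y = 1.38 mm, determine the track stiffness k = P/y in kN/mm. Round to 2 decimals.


Track stiffness k = P / y
k = 159 / 1.38
k = 115.22 kN/mm

115.22


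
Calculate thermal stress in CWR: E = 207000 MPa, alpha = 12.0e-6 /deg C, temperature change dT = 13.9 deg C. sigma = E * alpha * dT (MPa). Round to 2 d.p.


sigma = E * alpha * dT
sigma = 207000 * 12.0e-6 * 13.9
sigma = 2.484 * 13.9
sigma = 34.53 MPa

34.53


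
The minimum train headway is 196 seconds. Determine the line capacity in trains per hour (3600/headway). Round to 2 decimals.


Capacity = 3600 / headway
Capacity = 3600 / 196
Capacity = 18.37 trains/hour

18.37


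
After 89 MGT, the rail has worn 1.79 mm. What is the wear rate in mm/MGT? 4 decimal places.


Wear rate = total wear / cumulative tonnage
Rate = 1.79 / 89
Rate = 0.0201 mm/MGT

0.0201


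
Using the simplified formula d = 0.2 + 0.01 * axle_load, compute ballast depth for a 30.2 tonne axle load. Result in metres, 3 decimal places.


d = 0.2 + 0.01 * 30.2
d = 0.2 + 0.302
d = 0.502 m

0.502


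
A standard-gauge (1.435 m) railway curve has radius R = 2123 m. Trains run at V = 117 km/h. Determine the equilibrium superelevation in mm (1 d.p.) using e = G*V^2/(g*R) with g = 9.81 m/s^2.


Convert speed: V = 117 / 3.6 = 32.5 m/s
Apply formula: e = 1.435 * 32.5^2 / (9.81 * 2123)
e = 1.435 * 1056.25 / 20826.63
e = 0.072778 m = 72.8 mm

72.8


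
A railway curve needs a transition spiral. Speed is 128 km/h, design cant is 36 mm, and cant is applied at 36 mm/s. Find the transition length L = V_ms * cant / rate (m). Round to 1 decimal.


Convert speed: V = 128 / 3.6 = 35.5556 m/s
L = 35.5556 * 36 / 36
L = 1280.0 / 36
L = 35.6 m

35.6


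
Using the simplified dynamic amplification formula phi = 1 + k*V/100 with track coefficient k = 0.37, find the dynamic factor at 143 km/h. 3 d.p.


phi = 1 + k * V / 100
phi = 1 + 0.37 * 143 / 100
phi = 1 + 0.5291
phi = 1.529

1.529


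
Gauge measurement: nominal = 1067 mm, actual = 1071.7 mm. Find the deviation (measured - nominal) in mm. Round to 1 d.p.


Deviation = measured - nominal
Deviation = 1071.7 - 1067
Deviation = 4.7 mm

4.7


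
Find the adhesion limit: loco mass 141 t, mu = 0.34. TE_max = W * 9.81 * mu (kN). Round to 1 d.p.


TE_max = W * g * mu
TE_max = 141 * 9.81 * 0.34
TE_max = 1383.21 * 0.34
TE_max = 470.3 kN

470.3


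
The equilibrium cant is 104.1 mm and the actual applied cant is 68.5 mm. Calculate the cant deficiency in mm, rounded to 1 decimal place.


Cant deficiency = equilibrium cant - actual cant
CD = 104.1 - 68.5
CD = 35.6 mm

35.6


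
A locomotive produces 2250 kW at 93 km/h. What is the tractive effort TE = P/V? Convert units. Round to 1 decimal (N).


Convert: P = 2250 kW = 2250000 W
V = 93 / 3.6 = 25.8333 m/s
TE = 2250000 / 25.8333
TE = 87096.8 N

87096.8


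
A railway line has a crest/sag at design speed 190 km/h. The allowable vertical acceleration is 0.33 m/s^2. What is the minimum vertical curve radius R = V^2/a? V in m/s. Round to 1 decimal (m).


Convert speed: V = 190 / 3.6 = 52.7778 m/s
V^2 = 2785.4938 m^2/s^2
R_v = 2785.4938 / 0.33
R_v = 8440.9 m

8440.9


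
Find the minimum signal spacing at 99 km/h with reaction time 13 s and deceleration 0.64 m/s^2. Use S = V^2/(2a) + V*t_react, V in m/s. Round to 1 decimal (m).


V = 99 / 3.6 = 27.5 m/s
Braking distance = 27.5^2 / (2*0.64) = 590.8203 m
Sighting distance = 27.5 * 13 = 357.5 m
S = 590.8203 + 357.5 = 948.3 m

948.3


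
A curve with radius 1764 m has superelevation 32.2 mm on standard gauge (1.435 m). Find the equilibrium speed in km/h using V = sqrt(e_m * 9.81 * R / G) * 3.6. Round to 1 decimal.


Convert cant: e = 32.2 mm = 0.0322 m
V_ms = sqrt(0.0322 * 9.81 * 1764 / 1.435)
V_ms = sqrt(388.303727) = 19.7054 m/s
V = 19.7054 * 3.6 = 70.9 km/h

70.9


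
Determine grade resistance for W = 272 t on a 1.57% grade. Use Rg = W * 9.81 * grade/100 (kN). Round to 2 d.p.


Rg = W * 9.81 * grade / 100
Rg = 272 * 9.81 * 1.57 / 100
Rg = 2668.32 * 0.0157
Rg = 41.89 kN

41.89


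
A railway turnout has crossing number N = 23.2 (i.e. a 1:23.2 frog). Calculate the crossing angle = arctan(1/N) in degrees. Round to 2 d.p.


1/N = 1/23.2 = 0.043103
angle = arctan(0.043103) = 0.043077 rad
angle = 0.043077 * 180/pi = 2.47 degrees

2.47


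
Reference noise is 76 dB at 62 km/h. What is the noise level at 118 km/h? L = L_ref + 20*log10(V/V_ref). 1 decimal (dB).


V/V_ref = 118 / 62 = 1.903226
log10(1.903226) = 0.27949
20 * 0.27949 = 5.5898
L = 76 + 5.5898 = 81.6 dB

81.6


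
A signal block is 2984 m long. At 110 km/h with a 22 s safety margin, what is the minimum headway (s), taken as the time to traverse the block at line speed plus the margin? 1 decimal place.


V = 110 / 3.6 = 30.5556 m/s
Block traversal time = 2984 / 30.5556 = 97.6582 s
Headway = 97.6582 + 22
Headway = 119.7 s

119.7


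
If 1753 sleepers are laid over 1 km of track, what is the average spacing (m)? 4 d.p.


Spacing = 1000 m / number of sleepers
Spacing = 1000 / 1753
Spacing = 0.5705 m

0.5705


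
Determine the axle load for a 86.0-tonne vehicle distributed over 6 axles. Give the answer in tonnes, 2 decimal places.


Load per axle = total weight / number of axles
Load = 86.0 / 6
Load = 14.33 tonnes

14.33
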